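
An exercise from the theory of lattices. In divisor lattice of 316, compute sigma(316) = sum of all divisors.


sigma(n) = sum of divisors.
Divisors of 316: [1, 2, 4, 79, 158, 316]
Sum = 560


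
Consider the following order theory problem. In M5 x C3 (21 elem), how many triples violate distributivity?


Distributive law: a ^ (b v c) = (a ^ b) v (a ^ c).
Check all 21^3 = 9261 ordered triples (a,b,c).
  e.g. a=(a1,0), b=(a2,0), c=(a3,0): lhs=(a1,0) != rhs=(0,0)
  e.g. a=(a1,0), b=(a2,0), c=(a3,1): lhs=(a1,0) != rhs=(0,0)
Total violating triples: 1620


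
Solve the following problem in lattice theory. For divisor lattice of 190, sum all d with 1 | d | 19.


Interval [1,19] in divisors of 190: [1, 19]
Sum = 20


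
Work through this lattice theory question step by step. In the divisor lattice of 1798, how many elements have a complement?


An element a is complemented if some b has a meet b = bottom, a join b = top.
a is complemented iff gcd(a, n/a)=1, i.e. a is a unitary divisor of 1798.
Complemented elements: 1, 2, 29, 31, 58, 62, ... (2 more)
Count: 8


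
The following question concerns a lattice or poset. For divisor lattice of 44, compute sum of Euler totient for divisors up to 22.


Divisors of 44 up to 22: [1, 2, 4, 11, 22]
phi values: [1, 1, 2, 10, 10]
Sum = 24


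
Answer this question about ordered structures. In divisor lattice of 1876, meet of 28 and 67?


In a divisor lattice, meet = gcd (greatest common divisor).
By Euclidean algorithm or factoring: gcd(28,67) = 1


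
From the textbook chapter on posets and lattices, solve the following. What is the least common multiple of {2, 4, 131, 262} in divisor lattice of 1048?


In a divisor lattice, join = lcm (least common multiple).
Compute lcm iteratively: start with first element, then lcm(current, next).
Elements: [2, 4, 131, 262]
lcm(2,4) = 4
lcm(4,131) = 524
lcm(524,262) = 524
Final lcm = 524


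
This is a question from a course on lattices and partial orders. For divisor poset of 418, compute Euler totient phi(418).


phi(n) = n * prod_{p|n} (1 - 1/p).
Prime divisors of 418: [2, 11, 19]
phi(418) = 418 * (1 - 1/2) * (1 - 1/11) * (1 - 1/19)
phi(418) = 180


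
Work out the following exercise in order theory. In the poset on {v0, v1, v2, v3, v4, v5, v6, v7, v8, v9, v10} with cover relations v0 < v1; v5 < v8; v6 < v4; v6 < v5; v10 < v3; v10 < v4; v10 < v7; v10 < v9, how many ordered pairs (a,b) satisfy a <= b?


The order relation is {(a,b) : a <= b}, reflexive so it includes (a,a).
Examples: (v0,v0), (v0,v1), (v1,v1), (v10,v10), (v10,v3), ...
Total ordered pairs: 20


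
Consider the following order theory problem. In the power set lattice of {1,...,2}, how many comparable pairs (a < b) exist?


A comparable pair {a,b} has a < b or b < a in the order.
Count unordered pairs where one element is strictly below the other.
Examples: {{},{1}}, {{},{2}}, {{},{1,2}}, {{1},{1,2}}, ...
Total comparable pairs: 5


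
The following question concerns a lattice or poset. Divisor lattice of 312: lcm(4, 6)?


Join=lcm.
gcd(4,6)=2
lcm=12


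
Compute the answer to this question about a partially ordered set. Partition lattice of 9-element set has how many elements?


B(n) = number of set partitions of an n-element set.
B(n) satisfies the recurrence: B(n+1) = sum_k C(n,k)*B(k).
B(9) = 21147


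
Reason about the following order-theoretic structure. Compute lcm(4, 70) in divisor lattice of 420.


In a divisor lattice, join = lcm (least common multiple).
gcd(4,70) = 2
lcm(4,70) = 4*70/gcd = 280/2 = 140


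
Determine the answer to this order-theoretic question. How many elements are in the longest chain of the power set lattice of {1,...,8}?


A chain is a totally ordered subset; we count the number of elements in a maximum chain.
Compute, for each element x, the size of the longest chain ending at x:
  {}: 1
  {1}: 2
  {2}: 2
  {3}: 2
  {4}: 2
  {5}: 2
  ...
A maximum chain: {} < {1} < {1,2} < {1,2,3} < {1,2,3,4} < {1,2,3,4,5} < {1,2,3,4,5,6} < {1,2,3,4,5,6,7} < {1,2,3,4,5,6,7,8}
Number of elements in the longest chain: 9


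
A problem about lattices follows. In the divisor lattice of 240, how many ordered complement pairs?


Complement pair (a,b): a meet b = bottom, a join b = top.
Here: gcd(a,b)=1 and lcm(a,b)=240, i.e. a*b=240 with a,b coprime.
Pairs found: (1,240), (3,80), (5,48), (15,16), ... (4 more)
Total ordered pairs: 8


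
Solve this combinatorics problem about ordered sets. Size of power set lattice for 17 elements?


Power set = 2^n.
2^17 = 131072


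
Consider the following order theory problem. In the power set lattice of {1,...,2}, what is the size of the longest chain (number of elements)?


A chain is a totally ordered subset; we count the number of elements in a maximum chain.
Compute, for each element x, the size of the longest chain ending at x:
  {}: 1
  {1}: 2
  {2}: 2
  {1,2}: 3
A maximum chain: {} < {1} < {1,2}
Number of elements in the longest chain: 3


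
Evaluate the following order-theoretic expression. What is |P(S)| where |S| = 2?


Power set = 2^n.
2^2 = 4


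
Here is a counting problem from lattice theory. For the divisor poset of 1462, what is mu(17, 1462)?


In a divisor lattice, mu(a,b) = mu(b/a) where mu is the classical Mobius function.
b/a = 1462/17 = 86
Prime factorization of 86: primes [2, 43]
86 is squarefree with 2 prime factor(s), so mu(86) = (-1)^2 = 1


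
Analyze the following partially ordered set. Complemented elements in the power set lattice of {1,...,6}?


An element a is complemented if some b has a meet b = bottom, a join b = top.
every subset A has complement S\A, so all elements are complemented.
Complemented elements: {}, {1}, {2}, {3}, {4}, {5}, ... (58 more)
Count: 64


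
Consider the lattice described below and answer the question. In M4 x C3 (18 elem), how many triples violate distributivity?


Distributive law: a ^ (b v c) = (a ^ b) v (a ^ c).
Check all 18^3 = 5832 ordered triples (a,b,c).
  e.g. a=(a1,0), b=(a2,0), c=(a3,0): lhs=(a1,0) != rhs=(0,0)
  e.g. a=(a1,0), b=(a2,0), c=(a3,1): lhs=(a1,0) != rhs=(0,0)
Total violating triples: 648


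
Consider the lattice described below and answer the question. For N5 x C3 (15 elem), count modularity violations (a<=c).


Modular law: if a <= c then a v (b ^ c) = (a v b) ^ c.
Check all triples (a,b,c) with a <= c among 15 elements.
  e.g. a=(a,0), b=(c,0), c=(b,0): lhs=(a,0) != rhs=(b,0)
  e.g. a=(a,0), b=(c,1), c=(b,0): lhs=(a,0) != rhs=(b,0)
Total violating triples: 18


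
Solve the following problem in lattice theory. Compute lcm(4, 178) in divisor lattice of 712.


In a divisor lattice, join = lcm (least common multiple).
gcd(4,178) = 2
lcm(4,178) = 4*178/gcd = 712/2 = 356


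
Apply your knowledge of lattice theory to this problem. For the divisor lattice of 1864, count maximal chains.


A maximal chain goes from the minimum element to a maximal element via cover relations.
Counting all min-to-max paths in the cover graph.
Total maximal chains: 4


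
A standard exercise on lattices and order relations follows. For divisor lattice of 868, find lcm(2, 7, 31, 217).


In a divisor lattice, join = lcm (least common multiple).
Compute lcm iteratively: start with first element, then lcm(current, next).
Elements: [2, 7, 31, 217]
lcm(2,7) = 14
lcm(14,31) = 434
lcm(434,217) = 434
Final lcm = 434


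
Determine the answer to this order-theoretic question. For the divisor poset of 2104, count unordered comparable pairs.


A comparable pair {a,b} has a < b or b < a in the order.
Count unordered pairs where one element is strictly below the other.
Examples: {1,2}, {1,4}, {1,8}, {1,263}, ...
Total comparable pairs: 22


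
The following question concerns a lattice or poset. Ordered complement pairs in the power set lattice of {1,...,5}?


Complement pair (a,b): a meet b = bottom, a join b = top.
Here: A intersect B = {} and A union B = {1,...,5}.
Pairs found: ({},{1,2,3,4,5}), ({1},{2,3,4,5}), ({2},{1,3,4,5}), ({3},{1,2,4,5}), ... (28 more)
Total ordered pairs: 32


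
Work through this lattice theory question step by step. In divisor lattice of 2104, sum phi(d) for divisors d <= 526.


Divisors of 2104 up to 526: [1, 2, 4, 8, 263, 526]
phi values: [1, 1, 2, 4, 262, 262]
Sum = 532


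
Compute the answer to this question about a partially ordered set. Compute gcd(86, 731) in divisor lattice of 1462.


In a divisor lattice, meet = gcd (greatest common divisor).
By Euclidean algorithm or factoring: gcd(86,731) = 43


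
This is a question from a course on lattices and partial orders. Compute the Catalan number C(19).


C(n) = C(2n, n) / (n+1).
C(38, 19) = 35345263800
C(19) = 35345263800 / 20 = 1767263190


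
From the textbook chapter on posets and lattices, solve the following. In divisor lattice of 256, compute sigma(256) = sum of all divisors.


sigma(n) = sum of divisors.
Divisors of 256: [1, 2, 4, 8, 16, 32, 64, 128, 256]
Sum = 511


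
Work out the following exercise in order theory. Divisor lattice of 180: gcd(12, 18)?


Meet=gcd.
gcd(12,18)=6


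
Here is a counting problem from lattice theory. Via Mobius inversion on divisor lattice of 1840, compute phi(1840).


phi(n) = n * prod_{p|n} (1 - 1/p).
Prime divisors of 1840: [2, 5, 23]
phi(1840) = 1840 * (1 - 1/2) * (1 - 1/5) * (1 - 1/23)
phi(1840) = 704


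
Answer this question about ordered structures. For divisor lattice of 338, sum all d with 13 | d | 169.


Interval [13,169] in divisors of 338: [13, 169]
Sum = 182


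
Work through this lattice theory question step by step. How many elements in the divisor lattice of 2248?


Divisors of 2248: [1, 2, 4, 8, 281, 562, 1124, 2248]
Count: 8


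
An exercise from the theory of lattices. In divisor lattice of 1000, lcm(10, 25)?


Join=lcm.
gcd(10,25)=5
lcm=50


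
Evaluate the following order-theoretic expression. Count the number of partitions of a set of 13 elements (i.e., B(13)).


B(n) = number of set partitions of an n-element set.
B(n) satisfies the recurrence: B(n+1) = sum_k C(n,k)*B(k).
B(13) = 27644437


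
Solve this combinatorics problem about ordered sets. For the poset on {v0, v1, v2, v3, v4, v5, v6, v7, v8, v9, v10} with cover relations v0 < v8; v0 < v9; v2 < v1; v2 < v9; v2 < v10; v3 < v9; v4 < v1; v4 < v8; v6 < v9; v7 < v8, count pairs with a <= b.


The order relation is {(a,b) : a <= b}, reflexive so it includes (a,a).
Examples: (v0,v0), (v0,v8), (v0,v9), (v1,v1), (v10,v10), ...
Total ordered pairs: 21


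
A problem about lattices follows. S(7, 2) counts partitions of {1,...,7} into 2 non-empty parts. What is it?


S(n,k) = k*S(n-1,k) + S(n-1,k-1).
S(6,2) = 31, S(6,1) = 1
S(7,2) = 2*31 + 1 = 62 + 1
S(7,2) = 63


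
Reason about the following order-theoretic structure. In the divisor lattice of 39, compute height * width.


Height = length of longest chain minus 1; width = size of largest antichain.
A maximum chain: 1 | 13 | 39  (height 2).
A maximum antichain: {3, 13}  (width 2).
Product = 2 * 2 = 4


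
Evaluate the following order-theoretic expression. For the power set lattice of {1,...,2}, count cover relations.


A cover relation a -< b holds when a < b with no c strictly between.
Cover relations:
  {} -< {1}
  {} -< {2}
  {1} -< {1,2}
  {2} -< {1,2}
Total: 4


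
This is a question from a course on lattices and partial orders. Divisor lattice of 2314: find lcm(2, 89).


In a divisor lattice, join = lcm (least common multiple).
gcd(2,89) = 1
lcm(2,89) = 2*89/gcd = 178/1 = 178


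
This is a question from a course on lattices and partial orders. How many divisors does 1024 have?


Divisors of 1024: [1, 2, 4, 8, 16, 32, 64, 128, 256, 512, 1024]
Count: 11


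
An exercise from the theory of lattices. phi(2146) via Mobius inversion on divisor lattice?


phi(n) = n * prod_{p|n} (1 - 1/p).
Prime divisors of 2146: [2, 29, 37]
phi(2146) = 2146 * (1 - 1/2) * (1 - 1/29) * (1 - 1/37)
phi(2146) = 1008


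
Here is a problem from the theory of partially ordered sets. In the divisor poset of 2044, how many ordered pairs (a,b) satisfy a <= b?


The order relation is {(a,b) : a <= b}, reflexive so it includes (a,a).
Examples: (1,1), (1,1022), (1,14), (1,146), (1,2), ...
Total ordered pairs: 54


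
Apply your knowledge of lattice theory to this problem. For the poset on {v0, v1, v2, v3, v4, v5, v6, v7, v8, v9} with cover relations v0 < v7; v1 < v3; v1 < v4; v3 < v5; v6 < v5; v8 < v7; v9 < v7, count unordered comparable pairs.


A comparable pair {a,b} has a < b or b < a in the order.
Count unordered pairs where one element is strictly below the other.
Examples: {v0,v7}, {v1,v3}, {v1,v4}, {v1,v5}, ...
Total comparable pairs: 8


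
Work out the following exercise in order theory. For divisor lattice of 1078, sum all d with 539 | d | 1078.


Interval [539,1078] in divisors of 1078: [539, 1078]
Sum = 1617


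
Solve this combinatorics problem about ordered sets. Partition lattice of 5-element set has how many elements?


B(n) = number of set partitions of an n-element set.
B(n) satisfies the recurrence: B(n+1) = sum_k C(n,k)*B(k).
B(5) = 52


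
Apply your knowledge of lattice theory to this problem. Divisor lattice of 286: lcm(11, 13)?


Join=lcm.
gcd(11,13)=1
lcm=143


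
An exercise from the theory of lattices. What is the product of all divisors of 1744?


Divisors of 1744: [1, 2, 4, 8, 16, 109, 218, 436, 872, 1744]
Product = n^(d(n)/2) = 1744^(10/2)
Product = 16133641521332224


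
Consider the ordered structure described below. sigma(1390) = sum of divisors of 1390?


sigma(n) = sum of divisors.
Divisors of 1390: [1, 2, 5, 10, 139, 278, 695, 1390]
Sum = 2520


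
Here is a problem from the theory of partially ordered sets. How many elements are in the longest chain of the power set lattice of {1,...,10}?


A chain is a totally ordered subset; we count the number of elements in a maximum chain.
Compute, for each element x, the size of the longest chain ending at x:
  {}: 1
  {1}: 2
  {2}: 2
  {3}: 2
  {4}: 2
  {5}: 2
  ...
A maximum chain: {} < {1} < {1,2} < {1,2,3} < {1,2,3,4} < {1,2,3,4,5} < {1,2,3,4,5,6} < {1,2,3,4,5,6,7} < {1,2,3,4,5,6,7,8} < {1,2,3,4,5,6,7,8,9} < {1,2,3,4,5,6,7,8,9,10}
Number of elements in the longest chain: 11


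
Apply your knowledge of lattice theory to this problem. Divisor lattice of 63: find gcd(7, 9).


In a divisor lattice, meet = gcd (greatest common divisor).
By Euclidean algorithm or factoring: gcd(7,9) = 1


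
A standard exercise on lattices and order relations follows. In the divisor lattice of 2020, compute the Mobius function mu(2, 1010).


In a divisor lattice, mu(a,b) = mu(b/a) where mu is the classical Mobius function.
b/a = 1010/2 = 505
Prime factorization of 505: primes [5, 101]
505 is squarefree with 2 prime factor(s), so mu(505) = (-1)^2 = 1


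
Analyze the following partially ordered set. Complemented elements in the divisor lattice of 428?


An element a is complemented if some b has a meet b = bottom, a join b = top.
a is complemented iff gcd(a, n/a)=1, i.e. a is a unitary divisor of 428.
Complemented elements: 1, 4, 107, 428
Count: 4


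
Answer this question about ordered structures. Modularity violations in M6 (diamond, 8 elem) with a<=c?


Modular law: if a <= c then a v (b ^ c) = (a v b) ^ c.
Check all triples (a,b,c) with a <= c among 8 elements.
This lattice is modular (diamonds M_m and their chain-products are modular).
Total violating triples: 0


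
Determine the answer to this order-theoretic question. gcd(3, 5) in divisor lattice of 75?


Meet=gcd.
gcd(3,5)=1


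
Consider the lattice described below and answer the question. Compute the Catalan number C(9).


C(n) = C(2n, n) / (n+1).
C(18, 9) = 48620
C(9) = 48620 / 10 = 4862


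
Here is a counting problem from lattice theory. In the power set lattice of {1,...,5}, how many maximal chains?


A maximal chain goes from the minimum element to a maximal element via cover relations.
Counting all min-to-max paths in the cover graph.
Total maximal chains: 120


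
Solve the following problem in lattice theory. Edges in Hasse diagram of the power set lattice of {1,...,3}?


A cover relation a -< b holds when a < b with no c strictly between.
Cover relations:
  {} -< {1}
  {} -< {2}
  {} -< {3}
  {1} -< {1,2}
  {1} -< {1,3}
  {2} -< {1,2}
  {2} -< {2,3}
  {3} -< {1,3}
  ...4 more
Total: 12


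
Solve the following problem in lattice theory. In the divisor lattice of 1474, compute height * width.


Height = length of longest chain minus 1; width = size of largest antichain.
A maximum chain: 1 | 67 | 737 | 1474  (height 3).
A maximum antichain: {2, 11, 67}  (width 3).
Product = 3 * 3 = 9


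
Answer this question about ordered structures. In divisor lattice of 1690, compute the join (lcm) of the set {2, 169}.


In a divisor lattice, join = lcm (least common multiple).
Compute lcm iteratively: start with first element, then lcm(current, next).
Elements: [2, 169]
lcm(2,169) = 338
Final lcm = 338


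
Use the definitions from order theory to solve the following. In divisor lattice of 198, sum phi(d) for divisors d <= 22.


Divisors of 198 up to 22: [1, 2, 3, 6, 9, 11, 18, 22]
phi values: [1, 1, 2, 2, 6, 10, 6, 10]
Sum = 38


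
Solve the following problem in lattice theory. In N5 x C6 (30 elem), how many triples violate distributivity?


Distributive law: a ^ (b v c) = (a ^ b) v (a ^ c).
Check all 30^3 = 27000 ordered triples (a,b,c).
  e.g. a=(b,0), b=(a,0), c=(c,0): lhs=(b,0) != rhs=(a,0)
  e.g. a=(b,0), b=(a,0), c=(c,1): lhs=(b,0) != rhs=(a,0)
Total violating triples: 432


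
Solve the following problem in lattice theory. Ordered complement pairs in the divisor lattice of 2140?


Complement pair (a,b): a meet b = bottom, a join b = top.
Here: gcd(a,b)=1 and lcm(a,b)=2140, i.e. a*b=2140 with a,b coprime.
Pairs found: (1,2140), (4,535), (5,428), (20,107), ... (4 more)
Total ordered pairs: 8


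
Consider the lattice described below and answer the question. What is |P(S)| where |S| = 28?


Power set = 2^n.
2^28 = 268435456


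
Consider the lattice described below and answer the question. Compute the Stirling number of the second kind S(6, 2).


S(n,k) = k*S(n-1,k) + S(n-1,k-1).
S(5,2) = 15, S(5,1) = 1
S(6,2) = 2*15 + 1 = 30 + 1
S(6,2) = 31


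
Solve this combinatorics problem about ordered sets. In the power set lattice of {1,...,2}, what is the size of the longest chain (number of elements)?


A chain is a totally ordered subset; we count the number of elements in a maximum chain.
Compute, for each element x, the size of the longest chain ending at x:
  {}: 1
  {1}: 2
  {2}: 2
  {1,2}: 3
A maximum chain: {} < {1} < {1,2}
Number of elements in the longest chain: 3


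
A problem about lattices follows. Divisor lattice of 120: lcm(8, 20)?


Join=lcm.
gcd(8,20)=4
lcm=40


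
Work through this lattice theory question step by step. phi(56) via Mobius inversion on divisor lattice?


phi(n) = n * prod_{p|n} (1 - 1/p).
Prime divisors of 56: [2, 7]
phi(56) = 56 * (1 - 1/2) * (1 - 1/7)
phi(56) = 24


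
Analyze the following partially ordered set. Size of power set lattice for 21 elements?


Power set = 2^n.
2^21 = 2097152


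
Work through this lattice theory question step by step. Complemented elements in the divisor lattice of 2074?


An element a is complemented if some b has a meet b = bottom, a join b = top.
a is complemented iff gcd(a, n/a)=1, i.e. a is a unitary divisor of 2074.
Complemented elements: 1, 2, 17, 34, 61, 122, ... (2 more)
Count: 8


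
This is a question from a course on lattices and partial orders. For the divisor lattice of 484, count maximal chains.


A maximal chain goes from the minimum element to a maximal element via cover relations.
Counting all min-to-max paths in the cover graph.
Total maximal chains: 6


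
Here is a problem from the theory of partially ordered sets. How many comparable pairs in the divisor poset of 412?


A comparable pair {a,b} has a < b or b < a in the order.
Count unordered pairs where one element is strictly below the other.
Examples: {1,2}, {1,4}, {1,103}, {1,206}, ...
Total comparable pairs: 12


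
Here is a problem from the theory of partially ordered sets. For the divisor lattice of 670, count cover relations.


A cover relation a -< b holds when a < b with no c strictly between.
Cover relations:
  1 -< 2
  1 -< 5
  1 -< 67
  2 -< 10
  2 -< 134
  5 -< 10
  5 -< 335
  10 -< 670
  ...4 more
Total: 12


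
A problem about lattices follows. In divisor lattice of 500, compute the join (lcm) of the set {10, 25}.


In a divisor lattice, join = lcm (least common multiple).
Compute lcm iteratively: start with first element, then lcm(current, next).
Elements: [10, 25]
lcm(10,25) = 50
Final lcm = 50


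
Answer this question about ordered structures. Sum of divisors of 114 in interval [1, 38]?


Interval [1,38] in divisors of 114: [1, 2, 19, 38]
Sum = 60


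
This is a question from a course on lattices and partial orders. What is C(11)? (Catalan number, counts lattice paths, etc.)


C(n) = C(2n, n) / (n+1).
C(22, 11) = 705432
C(11) = 705432 / 12 = 58786


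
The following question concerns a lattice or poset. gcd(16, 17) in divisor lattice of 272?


Meet=gcd.
gcd(16,17)=1


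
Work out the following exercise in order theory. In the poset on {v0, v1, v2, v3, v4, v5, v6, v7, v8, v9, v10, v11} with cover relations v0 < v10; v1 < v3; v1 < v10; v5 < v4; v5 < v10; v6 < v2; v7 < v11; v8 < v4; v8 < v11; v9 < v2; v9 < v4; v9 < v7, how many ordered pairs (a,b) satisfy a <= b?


The order relation is {(a,b) : a <= b}, reflexive so it includes (a,a).
Examples: (v0,v0), (v0,v10), (v1,v1), (v1,v10), (v1,v3), ...
Total ordered pairs: 25


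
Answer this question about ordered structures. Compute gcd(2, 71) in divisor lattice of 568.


In a divisor lattice, meet = gcd (greatest common divisor).
By Euclidean algorithm or factoring: gcd(2,71) = 1


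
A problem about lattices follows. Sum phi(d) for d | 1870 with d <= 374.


Divisors of 1870 up to 374: [1, 2, 5, 10, 11, 17, 22, 34, 55, 85, 110, 170, 187, 374]
phi values: [1, 1, 4, 4, 10, 16, 10, 16, 40, 64, 40, 64, 160, 160]
Sum = 590


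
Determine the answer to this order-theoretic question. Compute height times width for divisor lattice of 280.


Height = length of longest chain minus 1; width = size of largest antichain.
A maximum chain: 1 | 7 | 35 | 70 | 140 | 280  (height 5).
A maximum antichain: {4, 10, 14, 35}  (width 4).
Product = 5 * 4 = 20


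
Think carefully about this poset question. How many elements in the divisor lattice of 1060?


Divisors of 1060: [1, 2, 4, 5, 10, 20, 53, 106, 212, 265, 530, 1060]
Count: 12


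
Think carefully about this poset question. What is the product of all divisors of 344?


Divisors of 344: [1, 2, 4, 8, 43, 86, 172, 344]
Product = n^(d(n)/2) = 344^(8/2)
Product = 14003408896


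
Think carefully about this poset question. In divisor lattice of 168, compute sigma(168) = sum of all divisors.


sigma(n) = sum of divisors.
Divisors of 168: [1, 2, 3, 4, 6, 7, 8, 12, 14, 21, 24, 28, 42, 56, 84, 168]
Sum = 480


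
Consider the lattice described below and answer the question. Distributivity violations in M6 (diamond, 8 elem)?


Distributive law: a ^ (b v c) = (a ^ b) v (a ^ c).
Check all 8^3 = 512 ordered triples (a,b,c).
  e.g. a=a1, b=a2, c=a3: lhs=a1 != rhs=0
  e.g. a=a1, b=a2, c=a4: lhs=a1 != rhs=0
Total violating triples: 120


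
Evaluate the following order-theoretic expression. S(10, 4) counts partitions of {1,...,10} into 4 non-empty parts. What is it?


S(n,k) = k*S(n-1,k) + S(n-1,k-1).
S(9,4) = 7770, S(9,3) = 3025
S(10,4) = 4*7770 + 3025 = 31080 + 3025
S(10,4) = 34105


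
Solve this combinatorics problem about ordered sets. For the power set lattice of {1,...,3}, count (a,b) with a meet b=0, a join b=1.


Complement pair (a,b): a meet b = bottom, a join b = top.
Here: A intersect B = {} and A union B = {1,...,3}.
Pairs found: ({},{1,2,3}), ({1},{2,3}), ({2},{1,3}), ({3},{1,2}), ... (4 more)
Total ordered pairs: 8


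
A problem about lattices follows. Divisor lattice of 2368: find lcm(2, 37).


In a divisor lattice, join = lcm (least common multiple).
gcd(2,37) = 1
lcm(2,37) = 2*37/gcd = 74/1 = 74


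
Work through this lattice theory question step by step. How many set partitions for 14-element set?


B(n) = number of set partitions of an n-element set.
B(n) satisfies the recurrence: B(n+1) = sum_k C(n,k)*B(k).
B(14) = 190899322


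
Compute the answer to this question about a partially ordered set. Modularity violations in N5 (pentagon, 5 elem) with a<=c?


Modular law: if a <= c then a v (b ^ c) = (a v b) ^ c.
Check all triples (a,b,c) with a <= c among 5 elements.
  e.g. a=a, b=c, c=b: lhs=a != rhs=b
Total violating triples: 1


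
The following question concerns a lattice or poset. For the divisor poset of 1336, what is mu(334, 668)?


In a divisor lattice, mu(a,b) = mu(b/a) where mu is the classical Mobius function.
b/a = 668/334 = 2
Prime factorization of 2: primes [2]
2 is squarefree with 1 prime factor(s), so mu(2) = (-1)^1 = -1


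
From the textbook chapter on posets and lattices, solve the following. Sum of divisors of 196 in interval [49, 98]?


Interval [49,98] in divisors of 196: [49, 98]
Sum = 147


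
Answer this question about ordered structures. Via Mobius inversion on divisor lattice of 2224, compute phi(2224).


phi(n) = n * prod_{p|n} (1 - 1/p).
Prime divisors of 2224: [2, 139]
phi(2224) = 2224 * (1 - 1/2) * (1 - 1/139)
phi(2224) = 1104


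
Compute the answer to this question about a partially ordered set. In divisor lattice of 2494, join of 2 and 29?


In a divisor lattice, join = lcm (least common multiple).
gcd(2,29) = 1
lcm(2,29) = 2*29/gcd = 58/1 = 58


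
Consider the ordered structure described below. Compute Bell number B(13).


B(n) = number of set partitions of an n-element set.
B(n) satisfies the recurrence: B(n+1) = sum_k C(n,k)*B(k).
B(13) = 27644437


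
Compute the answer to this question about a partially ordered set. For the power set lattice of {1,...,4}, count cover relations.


A cover relation a -< b holds when a < b with no c strictly between.
Cover relations:
  {} -< {1}
  {} -< {2}
  {} -< {3}
  {} -< {4}
  {1} -< {1,2}
  {1} -< {1,3}
  {1} -< {1,4}
  {2} -< {1,2}
  ...24 more
Total: 32


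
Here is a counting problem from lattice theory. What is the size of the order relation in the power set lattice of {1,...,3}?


The order relation is {(a,b) : a <= b}, reflexive so it includes (a,a).
Examples: ({},{}), ({},{1,2}), ({},{1,2,3}), ({},{1,3}), ({},{1}), ...
Total ordered pairs: 27


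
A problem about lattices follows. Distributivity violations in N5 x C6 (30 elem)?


Distributive law: a ^ (b v c) = (a ^ b) v (a ^ c).
Check all 30^3 = 27000 ordered triples (a,b,c).
  e.g. a=(b,0), b=(a,0), c=(c,0): lhs=(b,0) != rhs=(a,0)
  e.g. a=(b,0), b=(a,0), c=(c,1): lhs=(b,0) != rhs=(a,0)
Total violating triples: 432


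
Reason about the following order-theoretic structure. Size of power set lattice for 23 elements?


Power set = 2^n.
2^23 = 8388608


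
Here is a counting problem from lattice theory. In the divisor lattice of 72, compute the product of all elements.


Divisors of 72: [1, 2, 3, 4, 6, 8, 9, 12, 18, 24, 36, 72]
Product = n^(d(n)/2) = 72^(12/2)
Product = 139314069504


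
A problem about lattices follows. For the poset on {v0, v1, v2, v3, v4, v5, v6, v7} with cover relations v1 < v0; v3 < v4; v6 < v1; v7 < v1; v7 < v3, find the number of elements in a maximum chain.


A chain is a totally ordered subset; we count the number of elements in a maximum chain.
Compute, for each element x, the size of the longest chain ending at x:
  v2: 1
  v5: 1
  v6: 1
  v7: 1
  v3: 2
  v1: 2
  ...
A maximum chain: v6 < v1 < v0
Number of elements in the longest chain: 3


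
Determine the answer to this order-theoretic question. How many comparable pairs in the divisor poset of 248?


A comparable pair {a,b} has a < b or b < a in the order.
Count unordered pairs where one element is strictly below the other.
Examples: {1,2}, {1,4}, {1,8}, {1,31}, ...
Total comparable pairs: 22


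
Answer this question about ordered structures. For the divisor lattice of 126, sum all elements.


sigma(n) = sum of divisors.
Divisors of 126: [1, 2, 3, 6, 7, 9, 14, 18, 21, 42, 63, 126]
Sum = 312


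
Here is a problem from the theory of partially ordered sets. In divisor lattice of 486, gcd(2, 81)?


Meet=gcd.
gcd(2,81)=1


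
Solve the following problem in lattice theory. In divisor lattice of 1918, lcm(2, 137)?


Join=lcm.
gcd(2,137)=1
lcm=274


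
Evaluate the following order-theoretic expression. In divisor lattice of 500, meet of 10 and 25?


In a divisor lattice, meet = gcd (greatest common divisor).
By Euclidean algorithm or factoring: gcd(10,25) = 5


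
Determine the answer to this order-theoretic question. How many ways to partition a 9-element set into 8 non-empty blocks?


S(n,k) = k*S(n-1,k) + S(n-1,k-1).
S(8,8) = 1, S(8,7) = 28
S(9,8) = 8*1 + 28 = 8 + 28
S(9,8) = 36


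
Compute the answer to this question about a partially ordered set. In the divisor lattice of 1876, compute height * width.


Height = length of longest chain minus 1; width = size of largest antichain.
A maximum chain: 1 | 67 | 469 | 938 | 1876  (height 4).
A maximum antichain: {4, 14, 134, 469}  (width 4).
Product = 4 * 4 = 16


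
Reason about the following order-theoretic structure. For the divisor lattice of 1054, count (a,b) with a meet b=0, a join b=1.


Complement pair (a,b): a meet b = bottom, a join b = top.
Here: gcd(a,b)=1 and lcm(a,b)=1054, i.e. a*b=1054 with a,b coprime.
Pairs found: (1,1054), (2,527), (17,62), (31,34), ... (4 more)
Total ordered pairs: 8


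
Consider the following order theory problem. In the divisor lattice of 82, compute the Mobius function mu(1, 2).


In a divisor lattice, mu(a,b) = mu(b/a) where mu is the classical Mobius function.
b/a = 2/1 = 2
Prime factorization of 2: primes [2]
2 is squarefree with 1 prime factor(s), so mu(2) = (-1)^1 = -1


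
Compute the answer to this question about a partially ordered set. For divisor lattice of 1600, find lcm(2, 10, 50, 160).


In a divisor lattice, join = lcm (least common multiple).
Compute lcm iteratively: start with first element, then lcm(current, next).
Elements: [2, 10, 50, 160]
lcm(2,10) = 10
lcm(10,50) = 50
lcm(50,160) = 800
Final lcm = 800


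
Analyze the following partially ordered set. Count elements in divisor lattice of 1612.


Divisors of 1612: [1, 2, 4, 13, 26, 31, 52, 62, 124, 403, 806, 1612]
Count: 12


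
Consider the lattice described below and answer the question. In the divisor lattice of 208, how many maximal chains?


A maximal chain goes from the minimum element to a maximal element via cover relations.
Counting all min-to-max paths in the cover graph.
Total maximal chains: 5


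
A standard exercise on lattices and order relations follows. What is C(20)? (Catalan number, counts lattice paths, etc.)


C(n) = C(2n, n) / (n+1).
C(40, 20) = 137846528820
C(20) = 137846528820 / 21 = 6564120420


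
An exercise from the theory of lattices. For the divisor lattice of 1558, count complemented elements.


An element a is complemented if some b has a meet b = bottom, a join b = top.
a is complemented iff gcd(a, n/a)=1, i.e. a is a unitary divisor of 1558.
Complemented elements: 1, 2, 19, 38, 41, 82, ... (2 more)
Count: 8


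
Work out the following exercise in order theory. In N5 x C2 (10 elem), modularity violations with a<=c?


Modular law: if a <= c then a v (b ^ c) = (a v b) ^ c.
Check all triples (a,b,c) with a <= c among 10 elements.
  e.g. a=(a,0), b=(c,0), c=(b,0): lhs=(a,0) != rhs=(b,0)
  e.g. a=(a,0), b=(c,1), c=(b,0): lhs=(a,0) != rhs=(b,0)
Total violating triples: 6


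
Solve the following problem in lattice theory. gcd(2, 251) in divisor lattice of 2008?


Meet=gcd.
gcd(2,251)=1


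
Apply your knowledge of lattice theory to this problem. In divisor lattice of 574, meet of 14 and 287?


In a divisor lattice, meet = gcd (greatest common divisor).
By Euclidean algorithm or factoring: gcd(14,287) = 7


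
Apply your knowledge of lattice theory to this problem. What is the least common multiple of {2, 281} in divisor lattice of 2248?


In a divisor lattice, join = lcm (least common multiple).
Compute lcm iteratively: start with first element, then lcm(current, next).
Elements: [2, 281]
lcm(2,281) = 562
Final lcm = 562


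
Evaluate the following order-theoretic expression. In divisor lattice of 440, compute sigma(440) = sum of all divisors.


sigma(n) = sum of divisors.
Divisors of 440: [1, 2, 4, 5, 8, 10, 11, 20, 22, 40, 44, 55, 88, 110, 220, 440]
Sum = 1080


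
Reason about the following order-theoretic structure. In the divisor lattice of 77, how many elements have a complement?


An element a is complemented if some b has a meet b = bottom, a join b = top.
a is complemented iff gcd(a, n/a)=1, i.e. a is a unitary divisor of 77.
Complemented elements: 1, 7, 11, 77
Count: 4


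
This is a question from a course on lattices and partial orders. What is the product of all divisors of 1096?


Divisors of 1096: [1, 2, 4, 8, 137, 274, 548, 1096]
Product = n^(d(n)/2) = 1096^(8/2)
Product = 1442919878656


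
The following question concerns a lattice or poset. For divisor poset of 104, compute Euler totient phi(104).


phi(n) = n * prod_{p|n} (1 - 1/p).
Prime divisors of 104: [2, 13]
phi(104) = 104 * (1 - 1/2) * (1 - 1/13)
phi(104) = 48


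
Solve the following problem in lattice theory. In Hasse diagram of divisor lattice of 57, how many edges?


A cover relation a -< b holds when a < b with no c strictly between.
Cover relations:
  1 -< 3
  1 -< 19
  3 -< 57
  19 -< 57
Total: 4


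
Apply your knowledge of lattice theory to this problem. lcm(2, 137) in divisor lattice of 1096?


Join=lcm.
gcd(2,137)=1
lcm=274


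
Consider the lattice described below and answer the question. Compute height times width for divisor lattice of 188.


Height = length of longest chain minus 1; width = size of largest antichain.
A maximum chain: 1 | 47 | 94 | 188  (height 3).
A maximum antichain: {2, 47}  (width 2).
Product = 3 * 2 = 6


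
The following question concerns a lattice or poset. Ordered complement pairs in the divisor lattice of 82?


Complement pair (a,b): a meet b = bottom, a join b = top.
Here: gcd(a,b)=1 and lcm(a,b)=82, i.e. a*b=82 with a,b coprime.
Pairs found: (1,82), (2,41), (41,2), (82,1)
Total ordered pairs: 4


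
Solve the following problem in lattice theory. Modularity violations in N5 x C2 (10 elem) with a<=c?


Modular law: if a <= c then a v (b ^ c) = (a v b) ^ c.
Check all triples (a,b,c) with a <= c among 10 elements.
  e.g. a=(a,0), b=(c,0), c=(b,0): lhs=(a,0) != rhs=(b,0)
  e.g. a=(a,0), b=(c,1), c=(b,0): lhs=(a,0) != rhs=(b,0)
Total violating triples: 6


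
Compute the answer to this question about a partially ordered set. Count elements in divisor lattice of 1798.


Divisors of 1798: [1, 2, 29, 31, 58, 62, 899, 1798]
Count: 8


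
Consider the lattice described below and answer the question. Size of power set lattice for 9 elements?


Power set = 2^n.
2^9 = 512


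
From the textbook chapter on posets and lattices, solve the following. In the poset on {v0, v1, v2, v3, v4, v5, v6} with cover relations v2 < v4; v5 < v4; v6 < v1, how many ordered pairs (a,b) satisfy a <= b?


The order relation is {(a,b) : a <= b}, reflexive so it includes (a,a).
Examples: (v0,v0), (v1,v1), (v2,v2), (v2,v4), (v3,v3), ...
Total ordered pairs: 10


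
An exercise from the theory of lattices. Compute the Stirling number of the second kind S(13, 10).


S(n,k) = k*S(n-1,k) + S(n-1,k-1).
S(12,10) = 1705, S(12,9) = 22275
S(13,10) = 10*1705 + 22275 = 17050 + 22275
S(13,10) = 39325


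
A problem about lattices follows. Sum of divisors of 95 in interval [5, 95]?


Interval [5,95] in divisors of 95: [5, 95]
Sum = 100


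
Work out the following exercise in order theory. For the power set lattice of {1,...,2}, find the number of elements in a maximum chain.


A chain is a totally ordered subset; we count the number of elements in a maximum chain.
Compute, for each element x, the size of the longest chain ending at x:
  {}: 1
  {1}: 2
  {2}: 2
  {1,2}: 3
A maximum chain: {} < {1} < {1,2}
Number of elements in the longest chain: 3


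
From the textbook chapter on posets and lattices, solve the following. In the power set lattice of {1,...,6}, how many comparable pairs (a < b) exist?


A comparable pair {a,b} has a < b or b < a in the order.
Count unordered pairs where one element is strictly below the other.
Examples: {{},{1}}, {{},{2}}, {{},{3}}, {{},{4}}, ...
Total comparable pairs: 665


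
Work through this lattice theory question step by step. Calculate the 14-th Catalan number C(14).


C(n) = C(2n, n) / (n+1).
C(28, 14) = 40116600
C(14) = 40116600 / 15 = 2674440


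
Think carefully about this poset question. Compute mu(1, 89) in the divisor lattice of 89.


In a divisor lattice, mu(a,b) = mu(b/a) where mu is the classical Mobius function.
b/a = 89/1 = 89
Prime factorization of 89: primes [89]
89 is squarefree with 1 prime factor(s), so mu(89) = (-1)^1 = -1


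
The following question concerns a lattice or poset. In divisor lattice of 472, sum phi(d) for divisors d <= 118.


Divisors of 472 up to 118: [1, 2, 4, 8, 59, 118]
phi values: [1, 1, 2, 4, 58, 58]
Sum = 124


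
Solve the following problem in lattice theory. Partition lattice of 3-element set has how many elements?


B(n) = number of set partitions of an n-element set.
B(n) satisfies the recurrence: B(n+1) = sum_k C(n,k)*B(k).
B(3) = 5


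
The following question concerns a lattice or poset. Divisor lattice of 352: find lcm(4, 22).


In a divisor lattice, join = lcm (least common multiple).
gcd(4,22) = 2
lcm(4,22) = 4*22/gcd = 88/2 = 44


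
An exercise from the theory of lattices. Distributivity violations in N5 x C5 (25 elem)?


Distributive law: a ^ (b v c) = (a ^ b) v (a ^ c).
Check all 25^3 = 15625 ordered triples (a,b,c).
  e.g. a=(b,0), b=(a,0), c=(c,0): lhs=(b,0) != rhs=(a,0)
  e.g. a=(b,0), b=(a,0), c=(c,1): lhs=(b,0) != rhs=(a,0)
Total violating triples: 250


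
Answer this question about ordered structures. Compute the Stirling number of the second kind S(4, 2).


S(n,k) = k*S(n-1,k) + S(n-1,k-1).
S(3,2) = 3, S(3,1) = 1
S(4,2) = 2*3 + 1 = 6 + 1
S(4,2) = 7


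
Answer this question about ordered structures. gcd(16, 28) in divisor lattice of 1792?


Meet=gcd.
gcd(16,28)=4


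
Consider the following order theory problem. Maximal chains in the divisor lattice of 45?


A maximal chain goes from the minimum element to a maximal element via cover relations.
Counting all min-to-max paths in the cover graph.
Total maximal chains: 3


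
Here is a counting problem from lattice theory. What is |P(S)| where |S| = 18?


Power set = 2^n.
2^18 = 262144


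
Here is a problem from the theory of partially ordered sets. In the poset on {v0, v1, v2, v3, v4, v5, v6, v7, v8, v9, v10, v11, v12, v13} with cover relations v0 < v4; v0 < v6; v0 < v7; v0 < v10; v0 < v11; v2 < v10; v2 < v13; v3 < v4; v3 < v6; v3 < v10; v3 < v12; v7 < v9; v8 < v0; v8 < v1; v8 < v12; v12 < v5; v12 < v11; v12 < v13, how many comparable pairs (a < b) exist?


A comparable pair {a,b} has a < b or b < a in the order.
Count unordered pairs where one element is strictly below the other.
Examples: {v0,v4}, {v0,v6}, {v0,v7}, {v0,v8}, ...
Total comparable pairs: 30
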